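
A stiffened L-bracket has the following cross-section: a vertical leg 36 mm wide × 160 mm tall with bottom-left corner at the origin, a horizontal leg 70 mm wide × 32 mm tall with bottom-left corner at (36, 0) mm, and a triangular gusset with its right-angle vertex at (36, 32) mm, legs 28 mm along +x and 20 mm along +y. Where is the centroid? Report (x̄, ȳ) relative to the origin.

x̄ = 33.26 mm, ȳ = 61.29 mm

vertical leg: A = 36 × 160 = 5760.00, centroid at (18.00, 80.00).
horizontal leg: A = 70 × 32 = 2240.00, centroid at (71.00, 16.00).
gusset: A = ½·28·20 = 280.00, centroid at (45.33, 38.67).
ΣA = 8280.00 mm², ΣAx̄ = 275413.33 mm³, ΣAȳ = 507466.67 mm³.
x̄ = 275413.33/8280.00 = 33.26 mm; ȳ = 507466.67/8280.00 = 61.29 mm.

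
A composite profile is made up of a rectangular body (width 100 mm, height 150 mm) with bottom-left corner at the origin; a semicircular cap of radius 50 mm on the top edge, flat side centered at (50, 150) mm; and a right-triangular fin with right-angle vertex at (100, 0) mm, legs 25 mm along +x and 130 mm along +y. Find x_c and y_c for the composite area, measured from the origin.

Part | A | x̄ᵢ | ȳᵢ | A·x̄ᵢ | A·ȳᵢ
rectangular body | 15000.00 | 50.00 | 75.00 | 750000.00 | 1125000.00
semicircular top | 3926.99 | 50.00 | 171.22 | 196349.54 | 672381.96
triangular fin | 1625.00 | 108.33 | 43.33 | 176041.67 | 70416.67
Σ | 20551.99 |  |  | 1122391.21 | 1867798.62
x_c = 1122391.21 / 20551.99 = 54.61 mm
y_c = 1867798.62 / 20551.99 = 90.88 mm

x_c = 54.61 mm, y_c = 90.88 mm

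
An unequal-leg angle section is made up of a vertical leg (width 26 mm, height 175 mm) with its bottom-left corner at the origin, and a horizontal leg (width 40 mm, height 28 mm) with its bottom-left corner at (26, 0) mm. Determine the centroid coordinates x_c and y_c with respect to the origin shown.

vertical leg: A = 26 × 175 = 4550.00, centroid at (13.00, 87.50).
horizontal leg: A = 40 × 28 = 1120.00, centroid at (46.00, 14.00).
ΣA = 5670.00 mm²
ΣAx_c = (4550.00)(13.00) + (1120.00)(46.00) = 110670.00 mm³
ΣAy_c = (4550.00)(87.50) + (1120.00)(14.00) = 413805.00 mm³
x_c = 110670.00 / 5670.00 = 19.52 mm
y_c = 413805.00 / 5670.00 = 72.98 mm

x_c = 19.52 mm, y_c = 72.98 mm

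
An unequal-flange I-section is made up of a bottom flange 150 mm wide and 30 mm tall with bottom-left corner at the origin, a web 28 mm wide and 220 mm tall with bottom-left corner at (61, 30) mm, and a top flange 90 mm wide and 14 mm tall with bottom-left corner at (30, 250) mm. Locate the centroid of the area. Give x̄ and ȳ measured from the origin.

Part | A | x̄ᵢ | ȳᵢ | A·x̄ᵢ | A·ȳᵢ
bottom flange | 4500.00 | 75.00 | 15.00 | 337500.00 | 67500.00
web | 6160.00 | 75.00 | 140.00 | 462000.00 | 862400.00
top flange | 1260.00 | 75.00 | 257.00 | 94500.00 | 323820.00
Σ | 11920.00 |  |  | 894000.00 | 1253720.00
x̄ = 894000.00 / 11920.00 = 75.00 mm
ȳ = 1253720.00 / 11920.00 = 105.18 mm

x̄ = 75.00 mm, ȳ = 105.18 mm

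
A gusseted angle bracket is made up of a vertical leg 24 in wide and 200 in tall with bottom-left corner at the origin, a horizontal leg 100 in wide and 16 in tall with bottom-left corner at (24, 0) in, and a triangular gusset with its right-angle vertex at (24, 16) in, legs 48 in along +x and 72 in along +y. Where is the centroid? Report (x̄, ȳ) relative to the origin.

x̄ = 30.16 in, ȳ = 69.13 in

Part | A | x̄ᵢ | ȳᵢ | A·x̄ᵢ | A·ȳᵢ
vertical leg | 4800.00 | 12.00 | 100.00 | 57600.00 | 480000.00
horizontal leg | 1600.00 | 74.00 | 8.00 | 118400.00 | 12800.00
gusset | 1728.00 | 40.00 | 40.00 | 69120.00 | 69120.00
Σ | 8128.00 |  |  | 245120.00 | 561920.00
x̄ = 245120.00 / 8128.00 = 30.16 in
ȳ = 561920.00 / 8128.00 = 69.13 in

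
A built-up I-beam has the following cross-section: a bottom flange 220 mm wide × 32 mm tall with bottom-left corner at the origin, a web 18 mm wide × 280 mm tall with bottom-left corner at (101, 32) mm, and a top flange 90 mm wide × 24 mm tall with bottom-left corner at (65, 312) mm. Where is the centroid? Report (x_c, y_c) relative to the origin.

x_c = 110.00 mm, y_c = 117.93 mm

bottom flange: A = 220 × 32 = 7040.00, centroid at (110.00, 16.00).
web: A = 18 × 280 = 5040.00, centroid at (110.00, 172.00).
top flange: A = 90 × 24 = 2160.00, centroid at (110.00, 324.00).
ΣA = 14240.00 mm², ΣAx_c = 1566400.00 mm³, ΣAy_c = 1679360.00 mm³.
x_c = 1566400.00/14240.00 = 110.00 mm; y_c = 1679360.00/14240.00 = 117.93 mm.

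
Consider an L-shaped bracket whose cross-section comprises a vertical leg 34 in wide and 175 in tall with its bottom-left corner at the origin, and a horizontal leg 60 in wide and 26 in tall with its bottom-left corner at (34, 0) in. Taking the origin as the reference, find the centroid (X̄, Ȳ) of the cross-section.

vertical leg: A = 34 × 175 = 5950.00, centroid at (17.00, 87.50).
horizontal leg: A = 60 × 26 = 1560.00, centroid at (64.00, 13.00).
ΣA = 7510.00 in², ΣAX̄ = 200990.00 in³, ΣAȲ = 540905.00 in³.
X̄ = 200990.00/7510.00 = 26.76 in; Ȳ = 540905.00/7510.00 = 72.02 in.

X̄ = 26.76 in, Ȳ = 72.02 in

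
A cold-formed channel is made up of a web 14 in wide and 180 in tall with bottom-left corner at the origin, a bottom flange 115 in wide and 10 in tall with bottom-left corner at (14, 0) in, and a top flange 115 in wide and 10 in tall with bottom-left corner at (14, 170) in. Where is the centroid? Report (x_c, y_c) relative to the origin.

x_c = 37.78 in, y_c = 90.00 in

web: A = 14 × 180 = 2520.00, centroid at (7.00, 90.00).
bottom flange: A = 115 × 10 = 1150.00, centroid at (71.50, 5.00).
top flange: A = 115 × 10 = 1150.00, centroid at (71.50, 175.00).
ΣA = 4820.00 in², ΣAx_c = 182090.00 in³, ΣAy_c = 433800.00 in³.
x_c = 182090.00/4820.00 = 37.78 in; y_c = 433800.00/4820.00 = 90.00 in.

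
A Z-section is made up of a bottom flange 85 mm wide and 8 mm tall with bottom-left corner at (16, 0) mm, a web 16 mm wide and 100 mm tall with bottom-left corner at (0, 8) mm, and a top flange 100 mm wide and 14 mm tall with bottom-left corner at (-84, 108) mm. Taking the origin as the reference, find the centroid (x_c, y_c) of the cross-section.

Part | A | x̄ᵢ | ȳᵢ | A·x̄ᵢ | A·ȳᵢ
bottom flange | 680.00 | 58.50 | 4.00 | 39780.00 | 2720.00
web | 1600.00 | 8.00 | 58.00 | 12800.00 | 92800.00
top flange | 1400.00 | -34.00 | 115.00 | -47600.00 | 161000.00
Σ | 3680.00 |  |  | 4980.00 | 256520.00
x_c = 4980.00 / 3680.00 = 1.35 mm
y_c = 256520.00 / 3680.00 = 69.71 mm

x_c = 1.35 mm, y_c = 69.71 mm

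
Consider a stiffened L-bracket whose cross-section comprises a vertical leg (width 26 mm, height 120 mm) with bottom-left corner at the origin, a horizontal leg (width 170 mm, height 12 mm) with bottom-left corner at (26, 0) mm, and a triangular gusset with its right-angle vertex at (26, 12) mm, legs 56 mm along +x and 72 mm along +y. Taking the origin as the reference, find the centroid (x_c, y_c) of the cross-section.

x_c = 49.76 mm, y_c = 37.91 mm

Part | A | x̄ᵢ | ȳᵢ | A·x̄ᵢ | A·ȳᵢ
vertical leg | 3120.00 | 13.00 | 60.00 | 40560.00 | 187200.00
horizontal leg | 2040.00 | 111.00 | 6.00 | 226440.00 | 12240.00
gusset | 2016.00 | 44.67 | 36.00 | 90048.00 | 72576.00
Σ | 7176.00 |  |  | 357048.00 | 272016.00
x_c = 357048.00 / 7176.00 = 49.76 mm
y_c = 272016.00 / 7176.00 = 37.91 mm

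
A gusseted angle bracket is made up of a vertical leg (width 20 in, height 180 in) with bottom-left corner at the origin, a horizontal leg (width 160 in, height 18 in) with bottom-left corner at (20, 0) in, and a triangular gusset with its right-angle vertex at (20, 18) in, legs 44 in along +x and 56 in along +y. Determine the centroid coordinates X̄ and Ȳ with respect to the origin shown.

X̄ = 47.55 in, Ȳ = 51.23 in

Part | A | x̄ᵢ | ȳᵢ | A·x̄ᵢ | A·ȳᵢ
vertical leg | 3600.00 | 10.00 | 90.00 | 36000.00 | 324000.00
horizontal leg | 2880.00 | 100.00 | 9.00 | 288000.00 | 25920.00
gusset | 1232.00 | 34.67 | 36.67 | 42709.33 | 45173.33
Σ | 7712.00 |  |  | 366709.33 | 395093.33
X̄ = 366709.33 / 7712.00 = 47.55 in
Ȳ = 395093.33 / 7712.00 = 51.23 in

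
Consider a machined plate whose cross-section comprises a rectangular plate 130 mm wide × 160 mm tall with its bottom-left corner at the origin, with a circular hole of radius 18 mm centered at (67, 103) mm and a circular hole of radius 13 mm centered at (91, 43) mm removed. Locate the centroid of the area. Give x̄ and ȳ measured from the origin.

x̄ = 64.18 mm, ȳ = 79.80 mm

plate: A = 130 × 160 = 20800.00, centroid at (65.00, 80.00).
hole 1: A = −π·18² = -1017.88, centroid at (67.00, 103.00).
hole 2: A = −π·13² = -530.93, centroid at (91.00, 43.00).
ΣA = 19251.19 mm², ΣAx̄ = 1235487.75 mm³, ΣAȳ = 1536328.82 mm³.
x̄ = 1235487.75/19251.19 = 64.18 mm; ȳ = 1536328.82/19251.19 = 79.80 mm.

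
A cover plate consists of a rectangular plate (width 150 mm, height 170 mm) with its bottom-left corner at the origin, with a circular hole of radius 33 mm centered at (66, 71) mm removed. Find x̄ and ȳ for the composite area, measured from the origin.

plate: A = 150 × 170 = 25500.00, centroid at (75.00, 85.00).
hole: A = −π·33² = -3421.19, centroid at (66.00, 71.00).
ΣA = 22078.81 mm²
ΣAx̄ = (25500.00)(75.00) + (-3421.19)(66.00) = 1686701.17 mm³
ΣAȳ = (25500.00)(85.00) + (-3421.19)(71.00) = 1924595.20 mm³
x̄ = 1686701.17 / 22078.81 = 76.39 mm
ȳ = 1924595.20 / 22078.81 = 87.17 mm

x̄ = 76.39 mm, ȳ = 87.17 mm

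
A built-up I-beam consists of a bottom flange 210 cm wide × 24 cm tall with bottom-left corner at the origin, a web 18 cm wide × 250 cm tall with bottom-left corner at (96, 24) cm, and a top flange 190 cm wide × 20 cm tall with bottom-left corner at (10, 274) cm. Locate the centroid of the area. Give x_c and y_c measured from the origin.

Part | A | x̄ᵢ | ȳᵢ | A·x̄ᵢ | A·ȳᵢ
bottom flange | 5040.00 | 105.00 | 12.00 | 529200.00 | 60480.00
web | 4500.00 | 105.00 | 149.00 | 472500.00 | 670500.00
top flange | 3800.00 | 105.00 | 284.00 | 399000.00 | 1079200.00
Σ | 13340.00 |  |  | 1400700.00 | 1810180.00
x_c = 1400700.00 / 13340.00 = 105.00 cm
y_c = 1810180.00 / 13340.00 = 135.70 cm

x_c = 105.00 cm, y_c = 135.70 cm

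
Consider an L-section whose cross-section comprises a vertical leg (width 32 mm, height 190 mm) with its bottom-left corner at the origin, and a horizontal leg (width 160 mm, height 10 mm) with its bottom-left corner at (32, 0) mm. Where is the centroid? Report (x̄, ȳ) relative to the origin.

x̄ = 36.00 mm, ȳ = 76.25 mm

Part | A | x̄ᵢ | ȳᵢ | A·x̄ᵢ | A·ȳᵢ
vertical leg | 6080.00 | 16.00 | 95.00 | 97280.00 | 577600.00
horizontal leg | 1600.00 | 112.00 | 5.00 | 179200.00 | 8000.00
Σ | 7680.00 |  |  | 276480.00 | 585600.00
x̄ = 276480.00 / 7680.00 = 36.00 mm
ȳ = 585600.00 / 7680.00 = 76.25 mm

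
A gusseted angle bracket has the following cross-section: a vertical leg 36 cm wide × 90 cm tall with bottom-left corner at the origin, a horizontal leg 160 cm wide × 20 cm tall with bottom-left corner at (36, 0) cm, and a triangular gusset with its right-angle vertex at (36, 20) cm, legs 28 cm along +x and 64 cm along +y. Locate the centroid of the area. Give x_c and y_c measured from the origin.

x_c = 64.09 cm, y_c = 29.28 cm

Part | A | x̄ᵢ | ȳᵢ | A·x̄ᵢ | A·ȳᵢ
vertical leg | 3240.00 | 18.00 | 45.00 | 58320.00 | 145800.00
horizontal leg | 3200.00 | 116.00 | 10.00 | 371200.00 | 32000.00
gusset | 896.00 | 45.33 | 41.33 | 40618.67 | 37034.67
Σ | 7336.00 |  |  | 470138.67 | 214834.67
x_c = 470138.67 / 7336.00 = 64.09 cm
y_c = 214834.67 / 7336.00 = 29.28 cm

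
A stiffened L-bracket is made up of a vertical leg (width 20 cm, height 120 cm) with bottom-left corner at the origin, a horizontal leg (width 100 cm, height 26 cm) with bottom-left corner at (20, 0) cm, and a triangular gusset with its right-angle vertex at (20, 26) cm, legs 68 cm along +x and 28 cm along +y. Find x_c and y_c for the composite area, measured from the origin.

x_c = 41.43 cm, y_c = 35.52 cm

vertical leg: A = 20 × 120 = 2400.00, centroid at (10.00, 60.00).
horizontal leg: A = 100 × 26 = 2600.00, centroid at (70.00, 13.00).
gusset: A = ½·68·28 = 952.00, centroid at (42.67, 35.33).
ΣA = 5952.00 cm², ΣAx_c = 246618.67 cm³, ΣAy_c = 211437.33 cm³.
x_c = 246618.67/5952.00 = 41.43 cm; y_c = 211437.33/5952.00 = 35.52 cm.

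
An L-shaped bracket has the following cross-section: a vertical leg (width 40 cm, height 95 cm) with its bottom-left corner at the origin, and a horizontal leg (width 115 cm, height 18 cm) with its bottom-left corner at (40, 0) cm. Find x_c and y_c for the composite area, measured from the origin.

x_c = 47.33 cm, y_c = 33.92 cm

vertical leg: A = 40 × 95 = 3800.00, centroid at (20.00, 47.50).
horizontal leg: A = 115 × 18 = 2070.00, centroid at (97.50, 9.00).
ΣA = 5870.00 cm²
ΣAx_c = (3800.00)(20.00) + (2070.00)(97.50) = 277825.00 cm³
ΣAy_c = (3800.00)(47.50) + (2070.00)(9.00) = 199130.00 cm³
x_c = 277825.00 / 5870.00 = 47.33 cm
y_c = 199130.00 / 5870.00 = 33.92 cm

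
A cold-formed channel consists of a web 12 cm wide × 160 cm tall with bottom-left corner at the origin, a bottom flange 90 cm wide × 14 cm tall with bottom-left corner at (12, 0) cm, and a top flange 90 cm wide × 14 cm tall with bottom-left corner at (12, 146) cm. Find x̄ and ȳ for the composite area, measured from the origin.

x̄ = 34.95 cm, ȳ = 80.00 cm

web: A = 12 × 160 = 1920.00, centroid at (6.00, 80.00).
bottom flange: A = 90 × 14 = 1260.00, centroid at (57.00, 7.00).
top flange: A = 90 × 14 = 1260.00, centroid at (57.00, 153.00).
ΣA = 4440.00 cm², ΣAx̄ = 155160.00 cm³, ΣAȳ = 355200.00 cm³.
x̄ = 155160.00/4440.00 = 34.95 cm; ȳ = 355200.00/4440.00 = 80.00 cm.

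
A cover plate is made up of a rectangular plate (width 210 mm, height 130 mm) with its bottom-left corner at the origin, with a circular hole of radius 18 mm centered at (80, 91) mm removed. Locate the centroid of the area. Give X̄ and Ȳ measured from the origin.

Part | A | x̄ᵢ | ȳᵢ | A·x̄ᵢ | A·ȳᵢ
plate | 27300.00 | 105.00 | 65.00 | 2866500.00 | 1774500.00
hole | -1017.88 | 80.00 | 91.00 | -81430.08 | -92626.72
Σ | 26282.12 |  |  | 2785069.92 | 1681873.28
X̄ = 2785069.92 / 26282.12 = 105.97 mm
Ȳ = 1681873.28 / 26282.12 = 63.99 mm

X̄ = 105.97 mm, Ȳ = 63.99 mm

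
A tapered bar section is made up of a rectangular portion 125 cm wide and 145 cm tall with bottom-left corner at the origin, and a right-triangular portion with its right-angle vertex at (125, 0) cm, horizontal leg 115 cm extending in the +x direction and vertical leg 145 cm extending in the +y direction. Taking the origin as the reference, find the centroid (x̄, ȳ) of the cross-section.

x̄ = 94.27 cm, ȳ = 64.89 cm

Part | A | x̄ᵢ | ȳᵢ | A·x̄ᵢ | A·ȳᵢ
rectangular portion | 18125.00 | 62.50 | 72.50 | 1132812.50 | 1314062.50
triangular portion | 8337.50 | 163.33 | 48.33 | 1361791.67 | 402979.17
Σ | 26462.50 |  |  | 2494604.17 | 1717041.67
x̄ = 2494604.17 / 26462.50 = 94.27 cm
ȳ = 1717041.67 / 26462.50 = 64.89 cm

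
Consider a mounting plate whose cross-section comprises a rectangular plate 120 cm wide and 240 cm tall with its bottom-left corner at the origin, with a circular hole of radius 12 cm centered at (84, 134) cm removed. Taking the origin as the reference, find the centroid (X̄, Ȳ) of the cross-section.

X̄ = 59.62 cm, Ȳ = 119.78 cm

plate: A = 120 × 240 = 28800.00, centroid at (60.00, 120.00).
hole: A = −π·12² = -452.39, centroid at (84.00, 134.00).
ΣA = 28347.61 cm², ΣAX̄ = 1689999.30 cm³, ΣAȲ = 3395379.83 cm³.
X̄ = 1689999.30/28347.61 = 59.62 cm; Ȳ = 3395379.83/28347.61 = 119.78 cm.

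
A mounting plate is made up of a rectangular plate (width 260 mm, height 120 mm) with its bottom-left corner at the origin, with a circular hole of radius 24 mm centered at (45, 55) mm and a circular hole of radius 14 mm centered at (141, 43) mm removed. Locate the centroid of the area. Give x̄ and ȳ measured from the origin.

x̄ = 135.11 mm, ȳ = 60.68 mm

plate: A = 260 × 120 = 31200.00, centroid at (130.00, 60.00).
hole 1: A = −π·24² = -1809.56, centroid at (45.00, 55.00).
hole 2: A = −π·14² = -615.75, centroid at (141.00, 43.00).
ΣA = 28774.69 mm², ΣAx̄ = 3887748.86 mm³, ΣAȳ = 1745997.00 mm³.
x̄ = 3887748.86/28774.69 = 135.11 mm; ȳ = 1745997.00/28774.69 = 60.68 mm.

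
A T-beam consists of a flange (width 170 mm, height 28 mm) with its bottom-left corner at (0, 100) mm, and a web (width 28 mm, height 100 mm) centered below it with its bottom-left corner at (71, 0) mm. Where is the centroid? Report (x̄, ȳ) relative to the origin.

x̄ = 85.00 mm, ȳ = 90.30 mm

web: A = 28 × 100 = 2800.00, centroid at (85.00, 50.00).
flange: A = 170 × 28 = 4760.00, centroid at (85.00, 114.00).
ΣA = 7560.00 mm², ΣAx̄ = 642600.00 mm³, ΣAȳ = 682640.00 mm³.
x̄ = 642600.00/7560.00 = 85.00 mm; ȳ = 682640.00/7560.00 = 90.30 mm.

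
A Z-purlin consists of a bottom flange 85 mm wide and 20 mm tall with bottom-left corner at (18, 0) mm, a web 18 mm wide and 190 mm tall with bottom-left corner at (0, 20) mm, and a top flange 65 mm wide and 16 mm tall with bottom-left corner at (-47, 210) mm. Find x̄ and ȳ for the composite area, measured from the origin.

bottom flange: A = 85 × 20 = 1700.00, centroid at (60.50, 10.00).
web: A = 18 × 190 = 3420.00, centroid at (9.00, 115.00).
top flange: A = 65 × 16 = 1040.00, centroid at (-14.50, 218.00).
ΣA = 6160.00 mm², ΣAx̄ = 118550.00 mm³, ΣAȳ = 637020.00 mm³.
x̄ = 118550.00/6160.00 = 19.25 mm; ȳ = 637020.00/6160.00 = 103.41 mm.

x̄ = 19.25 mm, ȳ = 103.41 mm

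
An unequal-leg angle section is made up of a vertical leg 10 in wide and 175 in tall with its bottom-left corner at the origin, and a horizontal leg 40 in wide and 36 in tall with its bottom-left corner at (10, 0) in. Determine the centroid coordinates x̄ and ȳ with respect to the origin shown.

vertical leg: A = 10 × 175 = 1750.00, centroid at (5.00, 87.50).
horizontal leg: A = 40 × 36 = 1440.00, centroid at (30.00, 18.00).
ΣA = 3190.00 in²
ΣAx̄ = (1750.00)(5.00) + (1440.00)(30.00) = 51950.00 in³
ΣAȳ = (1750.00)(87.50) + (1440.00)(18.00) = 179045.00 in³
x̄ = 51950.00 / 3190.00 = 16.29 in
ȳ = 179045.00 / 3190.00 = 56.13 in

x̄ = 16.29 in, ȳ = 56.13 in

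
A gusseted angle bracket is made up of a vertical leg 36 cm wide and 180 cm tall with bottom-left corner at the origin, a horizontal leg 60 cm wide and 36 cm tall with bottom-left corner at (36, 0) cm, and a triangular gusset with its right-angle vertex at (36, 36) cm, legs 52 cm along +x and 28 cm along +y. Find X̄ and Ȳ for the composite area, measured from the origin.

X̄ = 31.81 cm, Ȳ = 69.93 cm

Part | A | x̄ᵢ | ȳᵢ | A·x̄ᵢ | A·ȳᵢ
vertical leg | 6480.00 | 18.00 | 90.00 | 116640.00 | 583200.00
horizontal leg | 2160.00 | 66.00 | 18.00 | 142560.00 | 38880.00
gusset | 728.00 | 53.33 | 45.33 | 38826.67 | 33002.67
Σ | 9368.00 |  |  | 298026.67 | 655082.67
X̄ = 298026.67 / 9368.00 = 31.81 cm
Ȳ = 655082.67 / 9368.00 = 69.93 cm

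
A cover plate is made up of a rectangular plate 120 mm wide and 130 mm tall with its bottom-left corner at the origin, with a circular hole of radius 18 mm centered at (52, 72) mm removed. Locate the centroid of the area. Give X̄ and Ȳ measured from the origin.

X̄ = 60.56 mm, Ȳ = 64.51 mm

Part | A | x̄ᵢ | ȳᵢ | A·x̄ᵢ | A·ȳᵢ
plate | 15600.00 | 60.00 | 65.00 | 936000.00 | 1014000.00
hole | -1017.88 | 52.00 | 72.00 | -52929.55 | -73287.07
Σ | 14582.12 |  |  | 883070.45 | 940712.93
X̄ = 883070.45 / 14582.12 = 60.56 mm
Ȳ = 940712.93 / 14582.12 = 64.51 mm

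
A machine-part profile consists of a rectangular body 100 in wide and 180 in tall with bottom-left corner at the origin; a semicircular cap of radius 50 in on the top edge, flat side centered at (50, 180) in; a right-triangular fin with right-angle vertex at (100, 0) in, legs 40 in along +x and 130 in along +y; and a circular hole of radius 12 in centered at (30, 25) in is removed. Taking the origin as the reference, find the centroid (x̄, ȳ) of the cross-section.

rectangular body: A = 100 × 180 = 18000.00, centroid at (50.00, 90.00).
semicircular top: A = ½π·50² = 3926.99, centroid at (50.00, 201.22).
triangular fin: A = ½·40·130 = 2600.00, centroid at (113.33, 43.33).
hole: A = −π·12² = -452.39, centroid at (30.00, 25.00).
ΣA = 24074.60 in²
ΣAx̄ = (18000.00)(50.00) + (3926.99)(50.00) + (2600.00)(113.33) + (-452.39)(30.00) = 1377444.53 in³
ΣAȳ = (18000.00)(90.00) + (3926.99)(201.22) + (2600.00)(43.33) + (-452.39)(25.00) = 2511548.61 in³
x̄ = 1377444.53 / 24074.60 = 57.22 in
ȳ = 2511548.61 / 24074.60 = 104.32 in

x̄ = 57.22 in, ȳ = 104.32 in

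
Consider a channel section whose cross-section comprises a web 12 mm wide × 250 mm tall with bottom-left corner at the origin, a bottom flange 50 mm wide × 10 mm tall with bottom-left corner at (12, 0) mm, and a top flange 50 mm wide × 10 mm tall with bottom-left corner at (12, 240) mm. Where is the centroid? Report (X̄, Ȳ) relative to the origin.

X̄ = 13.75 mm, Ȳ = 125.00 mm

Part | A | x̄ᵢ | ȳᵢ | A·x̄ᵢ | A·ȳᵢ
web | 3000.00 | 6.00 | 125.00 | 18000.00 | 375000.00
bottom flange | 500.00 | 37.00 | 5.00 | 18500.00 | 2500.00
top flange | 500.00 | 37.00 | 245.00 | 18500.00 | 122500.00
Σ | 4000.00 |  |  | 55000.00 | 500000.00
X̄ = 55000.00 / 4000.00 = 13.75 mm
Ȳ = 500000.00 / 4000.00 = 125.00 mm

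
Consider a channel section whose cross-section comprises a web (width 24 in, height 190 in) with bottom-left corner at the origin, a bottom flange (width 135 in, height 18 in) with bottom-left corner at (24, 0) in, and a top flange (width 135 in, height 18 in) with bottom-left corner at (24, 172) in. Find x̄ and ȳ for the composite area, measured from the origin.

x̄ = 53.02 in, ȳ = 95.00 in

web: A = 24 × 190 = 4560.00, centroid at (12.00, 95.00).
bottom flange: A = 135 × 18 = 2430.00, centroid at (91.50, 9.00).
top flange: A = 135 × 18 = 2430.00, centroid at (91.50, 181.00).
ΣA = 9420.00 in², ΣAx̄ = 499410.00 in³, ΣAȳ = 894900.00 in³.
x̄ = 499410.00/9420.00 = 53.02 in; ȳ = 894900.00/9420.00 = 95.00 in.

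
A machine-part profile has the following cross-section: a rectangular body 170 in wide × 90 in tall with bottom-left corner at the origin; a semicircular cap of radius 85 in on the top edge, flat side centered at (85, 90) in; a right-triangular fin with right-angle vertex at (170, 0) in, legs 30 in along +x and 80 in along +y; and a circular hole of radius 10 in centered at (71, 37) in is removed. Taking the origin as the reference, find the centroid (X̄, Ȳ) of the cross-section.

Part | A | x̄ᵢ | ȳᵢ | A·x̄ᵢ | A·ȳᵢ
rectangular body | 15300.00 | 85.00 | 45.00 | 1300500.00 | 688500.00
semicircular top | 11349.00 | 85.00 | 126.08 | 964665.29 | 1430826.98
triangular fin | 1200.00 | 180.00 | 26.67 | 216000.00 | 32000.00
hole | -314.16 | 71.00 | 37.00 | -22305.31 | -11623.89
Σ | 27534.84 |  |  | 2458859.99 | 2139703.09
X̄ = 2458859.99 / 27534.84 = 89.30 in
Ȳ = 2139703.09 / 27534.84 = 77.71 in

X̄ = 89.30 in, Ȳ = 77.71 in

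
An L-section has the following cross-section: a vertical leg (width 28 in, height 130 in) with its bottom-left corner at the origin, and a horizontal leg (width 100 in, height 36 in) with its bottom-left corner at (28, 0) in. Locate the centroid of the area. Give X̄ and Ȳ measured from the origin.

X̄ = 45.82 in, Ȳ = 41.63 in

vertical leg: A = 28 × 130 = 3640.00, centroid at (14.00, 65.00).
horizontal leg: A = 100 × 36 = 3600.00, centroid at (78.00, 18.00).
ΣA = 7240.00 in², ΣAX̄ = 331760.00 in³, ΣAȲ = 301400.00 in³.
X̄ = 331760.00/7240.00 = 45.82 in; Ȳ = 301400.00/7240.00 = 41.63 in.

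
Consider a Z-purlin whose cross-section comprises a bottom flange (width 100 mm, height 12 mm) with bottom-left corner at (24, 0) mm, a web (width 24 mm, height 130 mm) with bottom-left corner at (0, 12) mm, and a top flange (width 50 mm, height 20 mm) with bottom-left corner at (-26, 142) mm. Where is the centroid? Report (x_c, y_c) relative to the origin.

bottom flange: A = 100 × 12 = 1200.00, centroid at (74.00, 6.00).
web: A = 24 × 130 = 3120.00, centroid at (12.00, 77.00).
top flange: A = 50 × 20 = 1000.00, centroid at (-1.00, 152.00).
ΣA = 5320.00 mm², ΣAx_c = 125240.00 mm³, ΣAy_c = 399440.00 mm³.
x_c = 125240.00/5320.00 = 23.54 mm; y_c = 399440.00/5320.00 = 75.08 mm.

x_c = 23.54 mm, y_c = 75.08 mm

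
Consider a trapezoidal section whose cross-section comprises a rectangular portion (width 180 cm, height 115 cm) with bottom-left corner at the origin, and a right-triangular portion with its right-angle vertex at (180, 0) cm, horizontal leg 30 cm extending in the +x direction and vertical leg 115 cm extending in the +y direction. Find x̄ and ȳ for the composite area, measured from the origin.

x̄ = 97.69 cm, ȳ = 56.03 cm

rectangular portion: A = 180 × 115 = 20700.00, centroid at (90.00, 57.50).
triangular portion: A = ½·30·115 = 1725.00, centroid at (190.00, 38.33).
ΣA = 22425.00 cm²
ΣAx̄ = (20700.00)(90.00) + (1725.00)(190.00) = 2190750.00 cm³
ΣAȳ = (20700.00)(57.50) + (1725.00)(38.33) = 1256375.00 cm³
x̄ = 2190750.00 / 22425.00 = 97.69 cm
ȳ = 1256375.00 / 22425.00 = 56.03 cm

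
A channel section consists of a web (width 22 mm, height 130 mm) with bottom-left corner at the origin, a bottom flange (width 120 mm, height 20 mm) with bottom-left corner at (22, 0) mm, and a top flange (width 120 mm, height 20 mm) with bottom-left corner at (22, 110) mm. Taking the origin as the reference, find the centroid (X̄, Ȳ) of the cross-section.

X̄ = 55.49 mm, Ȳ = 65.00 mm

Part | A | x̄ᵢ | ȳᵢ | A·x̄ᵢ | A·ȳᵢ
web | 2860.00 | 11.00 | 65.00 | 31460.00 | 185900.00
bottom flange | 2400.00 | 82.00 | 10.00 | 196800.00 | 24000.00
top flange | 2400.00 | 82.00 | 120.00 | 196800.00 | 288000.00
Σ | 7660.00 |  |  | 425060.00 | 497900.00
X̄ = 425060.00 / 7660.00 = 55.49 mm
Ȳ = 497900.00 / 7660.00 = 65.00 mm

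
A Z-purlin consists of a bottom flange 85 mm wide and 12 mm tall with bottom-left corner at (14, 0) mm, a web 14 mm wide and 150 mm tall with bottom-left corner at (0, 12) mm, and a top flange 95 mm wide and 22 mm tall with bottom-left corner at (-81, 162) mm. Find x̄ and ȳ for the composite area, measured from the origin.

x̄ = 0.44 mm, ȳ = 105.64 mm

bottom flange: A = 85 × 12 = 1020.00, centroid at (56.50, 6.00).
web: A = 14 × 150 = 2100.00, centroid at (7.00, 87.00).
top flange: A = 95 × 22 = 2090.00, centroid at (-33.50, 173.00).
ΣA = 5210.00 mm²
ΣAx̄ = (1020.00)(56.50) + (2100.00)(7.00) + (2090.00)(-33.50) = 2315.00 mm³
ΣAȳ = (1020.00)(6.00) + (2100.00)(87.00) + (2090.00)(173.00) = 550390.00 mm³
x̄ = 2315.00 / 5210.00 = 0.44 mm
ȳ = 550390.00 / 5210.00 = 105.64 mm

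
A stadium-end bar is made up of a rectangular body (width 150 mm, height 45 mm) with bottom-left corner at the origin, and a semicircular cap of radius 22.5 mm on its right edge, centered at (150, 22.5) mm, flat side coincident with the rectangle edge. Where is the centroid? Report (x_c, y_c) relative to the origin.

Part | A | x̄ᵢ | ȳᵢ | A·x̄ᵢ | A·ȳᵢ
rectangular body | 6750.00 | 75.00 | 22.50 | 506250.00 | 151875.00
semicircular end | 795.22 | 159.55 | 22.50 | 126876.10 | 17892.35
Σ | 7545.22 |  |  | 633126.10 | 169767.35
x_c = 633126.10 / 7545.22 = 83.91 mm
y_c = 169767.35 / 7545.22 = 22.50 mm

x_c = 83.91 mm, y_c = 22.50 mm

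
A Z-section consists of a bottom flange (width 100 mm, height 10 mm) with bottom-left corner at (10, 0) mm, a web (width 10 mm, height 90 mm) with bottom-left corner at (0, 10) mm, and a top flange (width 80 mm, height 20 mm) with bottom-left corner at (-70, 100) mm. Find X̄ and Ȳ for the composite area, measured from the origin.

X̄ = 4.71 mm, Ȳ = 65.86 mm

bottom flange: A = 100 × 10 = 1000.00, centroid at (60.00, 5.00).
web: A = 10 × 90 = 900.00, centroid at (5.00, 55.00).
top flange: A = 80 × 20 = 1600.00, centroid at (-30.00, 110.00).
ΣA = 3500.00 mm²
ΣAX̄ = (1000.00)(60.00) + (900.00)(5.00) + (1600.00)(-30.00) = 16500.00 mm³
ΣAȲ = (1000.00)(5.00) + (900.00)(55.00) + (1600.00)(110.00) = 230500.00 mm³
X̄ = 16500.00 / 3500.00 = 4.71 mm
Ȳ = 230500.00 / 3500.00 = 65.86 mm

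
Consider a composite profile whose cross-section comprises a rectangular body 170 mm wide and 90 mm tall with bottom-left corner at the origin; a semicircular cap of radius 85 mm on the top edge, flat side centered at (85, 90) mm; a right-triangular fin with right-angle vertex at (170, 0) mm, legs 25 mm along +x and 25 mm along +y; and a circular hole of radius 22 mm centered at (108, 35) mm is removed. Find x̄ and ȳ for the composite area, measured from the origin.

rectangular body: A = 170 × 90 = 15300.00, centroid at (85.00, 45.00).
semicircular top: A = ½π·85² = 11349.00, centroid at (85.00, 126.08).
triangular fin: A = ½·25·25 = 312.50, centroid at (178.33, 8.33).
hole: A = −π·22² = -1520.53, centroid at (108.00, 35.00).
ΣA = 25440.97 mm², ΣAx̄ = 2156677.13 mm³, ΣAȳ = 2068712.57 mm³.
x̄ = 2156677.13/25440.97 = 84.77 mm; ȳ = 2068712.57/25440.97 = 81.31 mm.

x̄ = 84.77 mm, ȳ = 81.31 mm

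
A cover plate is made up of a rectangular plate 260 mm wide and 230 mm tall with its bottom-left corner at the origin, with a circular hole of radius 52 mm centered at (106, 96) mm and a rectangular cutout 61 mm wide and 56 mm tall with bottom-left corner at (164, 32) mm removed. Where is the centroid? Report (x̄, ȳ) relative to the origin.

x̄ = 129.66 mm, ȳ = 122.29 mm

plate: A = 260 × 230 = 59800.00, centroid at (130.00, 115.00).
hole 1: A = −π·52² = -8494.87, centroid at (106.00, 96.00).
hole 2: A = −(61 × 56) = -3416.00, centroid at (194.50, 60.00).
ΣA = 47889.13 mm²
ΣAx̄ = (59800.00)(130.00) + (-8494.87)(106.00) + (-3416.00)(194.50) = 6209132.15 mm³
ΣAȳ = (59800.00)(115.00) + (-8494.87)(96.00) + (-3416.00)(60.00) = 5856532.81 mm³
x̄ = 6209132.15 / 47889.13 = 129.66 mm
ȳ = 5856532.81 / 47889.13 = 122.29 mm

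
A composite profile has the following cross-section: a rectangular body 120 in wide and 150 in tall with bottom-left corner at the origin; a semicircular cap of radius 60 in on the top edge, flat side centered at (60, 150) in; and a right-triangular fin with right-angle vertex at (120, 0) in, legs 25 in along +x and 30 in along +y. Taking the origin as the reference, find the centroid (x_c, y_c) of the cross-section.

x_c = 61.07 in, y_c = 97.63 in

Part | A | x̄ᵢ | ȳᵢ | A·x̄ᵢ | A·ȳᵢ
rectangular body | 18000.00 | 60.00 | 75.00 | 1080000.00 | 1350000.00
semicircular top | 5654.87 | 60.00 | 175.46 | 339292.01 | 992230.02
triangular fin | 375.00 | 128.33 | 10.00 | 48125.00 | 3750.00
Σ | 24029.87 |  |  | 1467417.01 | 2345980.02
x_c = 1467417.01 / 24029.87 = 61.07 in
y_c = 2345980.02 / 24029.87 = 97.63 in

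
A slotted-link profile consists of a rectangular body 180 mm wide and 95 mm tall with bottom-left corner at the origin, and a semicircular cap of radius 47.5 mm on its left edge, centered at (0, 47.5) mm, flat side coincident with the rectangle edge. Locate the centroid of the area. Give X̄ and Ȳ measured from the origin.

rectangular body: A = 180 × 95 = 17100.00, centroid at (90.00, 47.50).
semicircular end: A = ½π·47.5² = 3544.11, centroid at (-20.16, 47.50).
ΣA = 20644.11 mm²
ΣAX̄ = (17100.00)(90.00) + (3544.11)(-20.16) = 1467552.08 mm³
ΣAȲ = (17100.00)(47.50) + (3544.11)(47.50) = 980595.19 mm³
X̄ = 1467552.08 / 20644.11 = 71.09 mm
Ȳ = 980595.19 / 20644.11 = 47.50 mm

X̄ = 71.09 mm, Ȳ = 47.50 mm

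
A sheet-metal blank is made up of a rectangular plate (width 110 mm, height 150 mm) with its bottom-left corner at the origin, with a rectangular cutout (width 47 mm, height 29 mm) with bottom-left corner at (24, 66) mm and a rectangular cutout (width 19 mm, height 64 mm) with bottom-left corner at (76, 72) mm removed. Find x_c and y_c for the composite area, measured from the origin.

Part | A | x̄ᵢ | ȳᵢ | A·x̄ᵢ | A·ȳᵢ
plate | 16500.00 | 55.00 | 75.00 | 907500.00 | 1237500.00
hole 1 | -1363.00 | 47.50 | 80.50 | -64742.50 | -109721.50
hole 2 | -1216.00 | 85.50 | 104.00 | -103968.00 | -126464.00
Σ | 13921.00 |  |  | 738789.50 | 1001314.50
x_c = 738789.50 / 13921.00 = 53.07 mm
y_c = 1001314.50 / 13921.00 = 71.93 mm

x_c = 53.07 mm, y_c = 71.93 mm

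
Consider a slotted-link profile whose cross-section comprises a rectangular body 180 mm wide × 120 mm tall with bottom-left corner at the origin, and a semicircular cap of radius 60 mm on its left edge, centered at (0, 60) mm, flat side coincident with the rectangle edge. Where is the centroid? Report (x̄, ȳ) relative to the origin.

x̄ = 66.04 mm, ȳ = 60.00 mm

rectangular body: A = 180 × 120 = 21600.00, centroid at (90.00, 60.00).
semicircular end: A = ½π·60² = 5654.87, centroid at (-25.46, 60.00).
ΣA = 27254.87 mm², ΣAx̄ = 1800000.00 mm³, ΣAȳ = 1635292.01 mm³.
x̄ = 1800000.00/27254.87 = 66.04 mm; ȳ = 1635292.01/27254.87 = 60.00 mm.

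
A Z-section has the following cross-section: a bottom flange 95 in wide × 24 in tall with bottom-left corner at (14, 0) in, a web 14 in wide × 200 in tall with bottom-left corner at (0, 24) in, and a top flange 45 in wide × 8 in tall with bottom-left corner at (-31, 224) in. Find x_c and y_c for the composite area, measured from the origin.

x_c = 28.82 in, y_c = 83.94 in

bottom flange: A = 95 × 24 = 2280.00, centroid at (61.50, 12.00).
web: A = 14 × 200 = 2800.00, centroid at (7.00, 124.00).
top flange: A = 45 × 8 = 360.00, centroid at (-8.50, 228.00).
ΣA = 5440.00 in²
ΣAx_c = (2280.00)(61.50) + (2800.00)(7.00) + (360.00)(-8.50) = 156760.00 in³
ΣAy_c = (2280.00)(12.00) + (2800.00)(124.00) + (360.00)(228.00) = 456640.00 in³
x_c = 156760.00 / 5440.00 = 28.82 in
y_c = 456640.00 / 5440.00 = 83.94 in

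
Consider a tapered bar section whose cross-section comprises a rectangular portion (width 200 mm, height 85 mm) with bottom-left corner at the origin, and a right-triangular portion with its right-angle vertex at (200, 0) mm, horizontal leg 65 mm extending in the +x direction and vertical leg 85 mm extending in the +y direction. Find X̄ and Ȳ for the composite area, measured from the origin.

Part | A | x̄ᵢ | ȳᵢ | A·x̄ᵢ | A·ȳᵢ
rectangular portion | 17000.00 | 100.00 | 42.50 | 1700000.00 | 722500.00
triangular portion | 2762.50 | 221.67 | 28.33 | 612354.17 | 78270.83
Σ | 19762.50 |  |  | 2312354.17 | 800770.83
X̄ = 2312354.17 / 19762.50 = 117.01 mm
Ȳ = 800770.83 / 19762.50 = 40.52 mm

X̄ = 117.01 mm, Ȳ = 40.52 mm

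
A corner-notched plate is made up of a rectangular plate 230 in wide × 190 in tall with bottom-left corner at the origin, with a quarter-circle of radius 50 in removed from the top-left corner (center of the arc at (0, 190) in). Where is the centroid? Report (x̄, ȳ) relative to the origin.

x̄ = 119.41 in, ȳ = 91.53 in

Part | A | x̄ᵢ | ȳᵢ | A·x̄ᵢ | A·ȳᵢ
plate | 43700.00 | 115.00 | 95.00 | 5025500.00 | 4151500.00
removed quarter-circle | -1963.50 | 21.22 | 168.78 | -41666.67 | -331397.46
Σ | 41736.50 |  |  | 4983833.33 | 3820102.54
x̄ = 4983833.33 / 41736.50 = 119.41 in
ȳ = 3820102.54 / 41736.50 = 91.53 in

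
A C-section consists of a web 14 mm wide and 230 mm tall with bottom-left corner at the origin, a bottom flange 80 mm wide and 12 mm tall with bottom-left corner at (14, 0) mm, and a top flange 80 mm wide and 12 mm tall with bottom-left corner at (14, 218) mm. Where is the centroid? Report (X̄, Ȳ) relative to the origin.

X̄ = 24.56 mm, Ȳ = 115.00 mm

Part | A | x̄ᵢ | ȳᵢ | A·x̄ᵢ | A·ȳᵢ
web | 3220.00 | 7.00 | 115.00 | 22540.00 | 370300.00
bottom flange | 960.00 | 54.00 | 6.00 | 51840.00 | 5760.00
top flange | 960.00 | 54.00 | 224.00 | 51840.00 | 215040.00
Σ | 5140.00 |  |  | 126220.00 | 591100.00
X̄ = 126220.00 / 5140.00 = 24.56 mm
Ȳ = 591100.00 / 5140.00 = 115.00 mm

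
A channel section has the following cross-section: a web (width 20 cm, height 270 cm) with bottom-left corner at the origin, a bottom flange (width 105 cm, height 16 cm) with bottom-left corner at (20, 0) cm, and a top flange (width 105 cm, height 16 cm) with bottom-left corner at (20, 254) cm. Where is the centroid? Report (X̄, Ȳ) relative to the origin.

web: A = 20 × 270 = 5400.00, centroid at (10.00, 135.00).
bottom flange: A = 105 × 16 = 1680.00, centroid at (72.50, 8.00).
top flange: A = 105 × 16 = 1680.00, centroid at (72.50, 262.00).
ΣA = 8760.00 cm², ΣAX̄ = 297600.00 cm³, ΣAȲ = 1182600.00 cm³.
X̄ = 297600.00/8760.00 = 33.97 cm; Ȳ = 1182600.00/8760.00 = 135.00 cm.

X̄ = 33.97 cm, Ȳ = 135.00 cm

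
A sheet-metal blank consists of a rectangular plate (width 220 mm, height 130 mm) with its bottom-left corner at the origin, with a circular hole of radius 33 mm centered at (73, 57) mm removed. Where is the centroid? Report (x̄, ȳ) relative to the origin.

x̄ = 115.03 mm, ȳ = 66.09 mm

plate: A = 220 × 130 = 28600.00, centroid at (110.00, 65.00).
hole: A = −π·33² = -3421.19, centroid at (73.00, 57.00).
ΣA = 25178.81 mm²
ΣAx̄ = (28600.00)(110.00) + (-3421.19)(73.00) = 2896252.81 mm³
ΣAȳ = (28600.00)(65.00) + (-3421.19)(57.00) = 1663991.92 mm³
x̄ = 2896252.81 / 25178.81 = 115.03 mm
ȳ = 1663991.92 / 25178.81 = 66.09 mm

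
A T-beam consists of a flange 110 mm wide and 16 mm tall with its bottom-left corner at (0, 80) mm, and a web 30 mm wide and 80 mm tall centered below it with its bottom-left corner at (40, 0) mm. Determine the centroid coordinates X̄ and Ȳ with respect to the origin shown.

X̄ = 55.00 mm, Ȳ = 60.31 mm

web: A = 30 × 80 = 2400.00, centroid at (55.00, 40.00).
flange: A = 110 × 16 = 1760.00, centroid at (55.00, 88.00).
ΣA = 4160.00 mm², ΣAX̄ = 228800.00 mm³, ΣAȲ = 250880.00 mm³.
X̄ = 228800.00/4160.00 = 55.00 mm; Ȳ = 250880.00/4160.00 = 60.31 mm.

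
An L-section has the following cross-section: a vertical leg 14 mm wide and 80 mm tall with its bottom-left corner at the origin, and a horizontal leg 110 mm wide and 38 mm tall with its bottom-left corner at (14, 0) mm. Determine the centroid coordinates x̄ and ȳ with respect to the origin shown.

vertical leg: A = 14 × 80 = 1120.00, centroid at (7.00, 40.00).
horizontal leg: A = 110 × 38 = 4180.00, centroid at (69.00, 19.00).
ΣA = 5300.00 mm²
ΣAx̄ = (1120.00)(7.00) + (4180.00)(69.00) = 296260.00 mm³
ΣAȳ = (1120.00)(40.00) + (4180.00)(19.00) = 124220.00 mm³
x̄ = 296260.00 / 5300.00 = 55.90 mm
ȳ = 124220.00 / 5300.00 = 23.44 mm

x̄ = 55.90 mm, ȳ = 23.44 mm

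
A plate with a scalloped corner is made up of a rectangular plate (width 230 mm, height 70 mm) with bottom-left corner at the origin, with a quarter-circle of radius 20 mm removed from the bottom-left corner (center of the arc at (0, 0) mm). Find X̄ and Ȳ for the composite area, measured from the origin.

Part | A | x̄ᵢ | ȳᵢ | A·x̄ᵢ | A·ȳᵢ
plate | 16100.00 | 115.00 | 35.00 | 1851500.00 | 563500.00
removed quarter-circle | -314.16 | 8.49 | 8.49 | -2666.67 | -2666.67
Σ | 15785.84 |  |  | 1848833.33 | 560833.33
X̄ = 1848833.33 / 15785.84 = 117.12 mm
Ȳ = 560833.33 / 15785.84 = 35.53 mm

X̄ = 117.12 mm, Ȳ = 35.53 mm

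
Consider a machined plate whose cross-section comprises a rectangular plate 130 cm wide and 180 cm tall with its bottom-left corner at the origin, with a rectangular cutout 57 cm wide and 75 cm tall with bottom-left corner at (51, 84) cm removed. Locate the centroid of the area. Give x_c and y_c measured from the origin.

plate: A = 130 × 180 = 23400.00, centroid at (65.00, 90.00).
hole: A = −(57 × 75) = -4275.00, centroid at (79.50, 121.50).
ΣA = 19125.00 cm²
ΣAx_c = (23400.00)(65.00) + (-4275.00)(79.50) = 1181137.50 cm³
ΣAy_c = (23400.00)(90.00) + (-4275.00)(121.50) = 1586587.50 cm³
x_c = 1181137.50 / 19125.00 = 61.76 cm
y_c = 1586587.50 / 19125.00 = 82.96 cm

x_c = 61.76 cm, y_c = 82.96 cm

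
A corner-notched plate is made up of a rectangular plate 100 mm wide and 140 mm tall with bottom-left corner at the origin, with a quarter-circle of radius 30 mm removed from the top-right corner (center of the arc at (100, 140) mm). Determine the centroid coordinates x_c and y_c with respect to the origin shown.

x_c = 48.02 mm, y_c = 66.95 mm

plate: A = 100 × 140 = 14000.00, centroid at (50.00, 70.00).
removed quarter-circle: A = −¼π·30² = -706.86, centroid at (87.27, 127.27).
ΣA = 13293.14 mm²
ΣAx_c = (14000.00)(50.00) + (-706.86)(87.27) = 638314.17 mm³
ΣAy_c = (14000.00)(70.00) + (-706.86)(127.27) = 890039.83 mm³
x_c = 638314.17 / 13293.14 = 48.02 mm
y_c = 890039.83 / 13293.14 = 66.95 mm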